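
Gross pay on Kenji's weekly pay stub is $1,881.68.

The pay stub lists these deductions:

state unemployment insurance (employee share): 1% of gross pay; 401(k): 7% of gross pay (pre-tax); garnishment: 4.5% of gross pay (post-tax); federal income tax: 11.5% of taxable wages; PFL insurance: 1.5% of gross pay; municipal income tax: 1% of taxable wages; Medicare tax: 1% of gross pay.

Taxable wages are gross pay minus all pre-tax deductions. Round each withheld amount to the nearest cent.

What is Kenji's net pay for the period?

401(k): $1,881.68 × 0.07 = $131.72
Taxable wages = $1,881.68 − $131.72 = $1,749.96
Federal income tax: $1,749.96 × 0.115 = $201.25
Municipal income tax: $1,749.96 × 0.01 = $17.50
PFL insurance: $1,881.68 × 0.015 = $28.23
Medicare tax: $1,881.68 × 0.01 = $18.82
State unemployment insurance (employee share): $1,881.68 × 0.01 = $18.82
Garnishment: $1,881.68 × 0.045 = $84.68
Total deductions = $131.72 + $201.25 + $17.50 + $28.23 + $18.82 + $18.82 + $84.68 = $501.02
Net pay = $1,881.68 − $501.02 = $1,380.66

$1,380.66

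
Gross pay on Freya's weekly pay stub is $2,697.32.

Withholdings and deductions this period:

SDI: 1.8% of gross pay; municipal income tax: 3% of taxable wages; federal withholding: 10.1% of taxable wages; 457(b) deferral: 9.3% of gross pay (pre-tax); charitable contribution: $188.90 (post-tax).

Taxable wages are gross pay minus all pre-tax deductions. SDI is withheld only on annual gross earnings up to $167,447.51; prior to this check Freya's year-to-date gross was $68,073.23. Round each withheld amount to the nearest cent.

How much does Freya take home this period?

$1,888.54

457(b) deferral: $2,697.32 × 0.093 = $250.85
Taxable wages = $2,697.32 − $250.85 = $2,446.47
Municipal income tax: $2,446.47 × 0.03 = $73.39
Federal withholding: $2,446.47 × 0.101 = $247.09
SDI: cap not yet reached, full $2,697.32 is subject → $2,697.32 × 0.018 = $48.55
Charitable contribution: $188.90
Total deductions = $250.85 + $73.39 + $247.09 + $48.55 + $188.90 = $808.78
Net pay = $2,697.32 − $808.78 = $1,888.54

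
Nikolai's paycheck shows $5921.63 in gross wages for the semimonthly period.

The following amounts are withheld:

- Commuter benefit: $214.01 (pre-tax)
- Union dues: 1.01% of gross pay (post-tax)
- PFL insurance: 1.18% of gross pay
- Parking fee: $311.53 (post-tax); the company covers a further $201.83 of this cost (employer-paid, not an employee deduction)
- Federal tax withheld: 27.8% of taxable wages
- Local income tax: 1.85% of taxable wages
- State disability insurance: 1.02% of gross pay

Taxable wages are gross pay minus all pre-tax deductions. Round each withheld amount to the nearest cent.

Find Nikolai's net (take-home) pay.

Commuter benefit: $214.01
Taxable wages = $5921.63 − $214.01 = $5707.62
Local income tax: $5707.62 × 0.0185 = $105.59
Federal tax withheld: $5707.62 × 0.278 = $1586.72
PFL insurance: $5921.63 × 0.0118 = $69.88
State disability insurance: $5921.63 × 0.0102 = $60.40
Union dues: $5921.63 × 0.0101 = $59.81
Parking fee: $311.53
(Employer's $201.83 toward parking fee is not withheld from the employee.)
Total deductions = $214.01 + $105.59 + $1586.72 + $69.88 + $60.40 + $59.81 + $311.53 = $2407.94
Net pay = $5921.63 − $2407.94 = $3513.69

$3513.69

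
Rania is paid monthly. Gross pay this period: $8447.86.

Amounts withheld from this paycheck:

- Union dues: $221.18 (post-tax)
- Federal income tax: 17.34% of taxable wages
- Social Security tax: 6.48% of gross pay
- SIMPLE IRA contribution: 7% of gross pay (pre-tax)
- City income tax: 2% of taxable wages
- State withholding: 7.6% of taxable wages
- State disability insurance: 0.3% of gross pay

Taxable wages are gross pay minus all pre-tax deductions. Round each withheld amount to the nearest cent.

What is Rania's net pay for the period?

SIMPLE IRA contribution: $8447.86 × 0.07 = $591.35
Taxable wages = $8447.86 − $591.35 = $7856.51
City income tax: $7856.51 × 0.02 = $157.13
State withholding: $7856.51 × 0.076 = $597.09
Federal income tax: $7856.51 × 0.1734 = $1362.32
Social Security tax: $8447.86 × 0.0648 = $547.42
State disability insurance: $8447.86 × 0.003 = $25.34
Union dues: $221.18
Total deductions = $591.35 + $157.13 + $597.09 + $1362.32 + $547.42 + $25.34 + $221.18 = $3501.83
Net pay = $8447.86 − $3501.83 = $4946.03

$4946.03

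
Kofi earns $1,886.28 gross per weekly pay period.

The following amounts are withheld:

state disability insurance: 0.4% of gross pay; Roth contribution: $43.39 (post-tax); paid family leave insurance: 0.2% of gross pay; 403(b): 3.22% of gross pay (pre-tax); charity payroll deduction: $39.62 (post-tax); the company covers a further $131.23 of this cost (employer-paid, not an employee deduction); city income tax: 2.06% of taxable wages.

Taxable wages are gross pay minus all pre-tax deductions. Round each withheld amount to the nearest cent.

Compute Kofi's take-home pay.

403(b): $1,886.28 × 0.0322 = $60.74
Taxable wages = $1,886.28 − $60.74 = $1,825.54
City income tax: $1,825.54 × 0.0206 = $37.61
State disability insurance: $1,886.28 × 0.004 = $7.55
Paid family leave insurance: $1,886.28 × 0.002 = $3.77
Charity payroll deduction: $39.62
Roth contribution: $43.39
(Employer's $131.23 toward charity payroll deduction is not withheld from the employee.)
Total deductions = $60.74 + $37.61 + $7.55 + $3.77 + $39.62 + $43.39 = $192.68
Net pay = $1,886.28 − $192.68 = $1,693.60

$1,693.60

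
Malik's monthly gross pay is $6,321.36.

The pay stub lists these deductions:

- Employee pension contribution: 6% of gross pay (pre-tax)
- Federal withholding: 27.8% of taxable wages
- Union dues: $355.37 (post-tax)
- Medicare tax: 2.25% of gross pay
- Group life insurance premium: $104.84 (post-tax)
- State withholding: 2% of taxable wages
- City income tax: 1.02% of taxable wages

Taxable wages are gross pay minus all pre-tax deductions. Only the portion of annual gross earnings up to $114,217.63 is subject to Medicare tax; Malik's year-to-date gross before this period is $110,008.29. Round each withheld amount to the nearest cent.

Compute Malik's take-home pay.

$3,555.81

Employee pension contribution: $6,321.36 × 0.06 = $379.28
Taxable wages = $6,321.36 − $379.28 = $5,942.08
State withholding: $5,942.08 × 0.02 = $118.84
City income tax: $5,942.08 × 0.0102 = $60.61
Federal withholding: $5,942.08 × 0.278 = $1,651.90
Medicare tax: only $114,217.63 − $110,008.29 = $4,209.34 of this check is subject → $4,209.34 × 0.0225 = $94.71
Union dues: $355.37
Group life insurance premium: $104.84
Total deductions = $379.28 + $118.84 + $60.61 + $1,651.90 + $94.71 + $355.37 + $104.84 = $2,765.55
Net pay = $6,321.36 − $2,765.55 = $3,555.81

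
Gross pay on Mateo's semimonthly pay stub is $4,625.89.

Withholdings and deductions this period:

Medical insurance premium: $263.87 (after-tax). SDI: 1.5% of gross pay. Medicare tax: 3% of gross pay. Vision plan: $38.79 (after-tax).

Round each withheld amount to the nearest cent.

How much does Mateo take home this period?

$4,115.06

Medicare tax: $4,625.89 × 0.03 = $138.78
SDI: $4,625.89 × 0.015 = $69.39
Medical insurance premium: $263.87
Vision plan: $38.79
Total deductions = $138.78 + $69.39 + $263.87 + $38.79 = $510.83
Net pay = $4,625.89 − $510.83 = $4,115.06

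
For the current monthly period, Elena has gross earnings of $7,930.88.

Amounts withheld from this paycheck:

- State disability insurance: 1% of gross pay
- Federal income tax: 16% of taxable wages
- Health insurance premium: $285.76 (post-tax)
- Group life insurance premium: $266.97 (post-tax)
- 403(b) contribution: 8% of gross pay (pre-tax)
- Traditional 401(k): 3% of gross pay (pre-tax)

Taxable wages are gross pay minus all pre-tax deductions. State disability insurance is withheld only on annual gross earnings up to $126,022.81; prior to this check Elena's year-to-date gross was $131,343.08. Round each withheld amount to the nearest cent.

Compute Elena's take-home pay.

Traditional 401(k): $7,930.88 × 0.03 = $237.93
403(b) contribution: $7,930.88 × 0.08 = $634.47
Pre-tax total = $237.93 + $634.47 = $872.40
Taxable wages = $7,930.88 − $872.40 = $7,058.48
Federal income tax: $7,058.48 × 0.16 = $1,129.36
State disability insurance: annual cap $126,022.81 already reached (YTD $131,343.08), so $0.00
Group life insurance premium: $266.97
Health insurance premium: $285.76
Total deductions = $237.93 + $634.47 + $1,129.36 + $0.00 + $266.97 + $285.76 = $2,554.49
Net pay = $7,930.88 − $2,554.49 = $5,376.39

$5,376.39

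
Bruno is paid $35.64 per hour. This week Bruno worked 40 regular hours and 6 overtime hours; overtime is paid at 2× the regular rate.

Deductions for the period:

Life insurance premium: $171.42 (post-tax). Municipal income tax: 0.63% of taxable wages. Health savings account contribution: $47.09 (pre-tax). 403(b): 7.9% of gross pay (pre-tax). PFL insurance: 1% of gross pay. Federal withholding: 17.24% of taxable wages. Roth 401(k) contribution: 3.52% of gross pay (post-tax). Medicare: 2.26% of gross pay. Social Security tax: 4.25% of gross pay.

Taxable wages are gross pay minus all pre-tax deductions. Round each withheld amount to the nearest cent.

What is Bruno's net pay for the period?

$987.34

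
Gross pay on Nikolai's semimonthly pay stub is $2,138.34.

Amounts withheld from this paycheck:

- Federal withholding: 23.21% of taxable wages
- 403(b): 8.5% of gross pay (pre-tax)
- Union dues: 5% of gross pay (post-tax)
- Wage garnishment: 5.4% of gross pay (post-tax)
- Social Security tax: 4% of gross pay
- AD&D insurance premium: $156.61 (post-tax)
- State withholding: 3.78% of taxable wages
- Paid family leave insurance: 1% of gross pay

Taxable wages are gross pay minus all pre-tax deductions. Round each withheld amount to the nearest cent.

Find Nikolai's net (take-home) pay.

403(b): $2,138.34 × 0.085 = $181.76
Taxable wages = $2,138.34 − $181.76 = $1,956.58
State withholding: $1,956.58 × 0.0378 = $73.96
Federal withholding: $1,956.58 × 0.2321 = $454.12
Paid family leave insurance: $2,138.34 × 0.01 = $21.38
Social Security tax: $2,138.34 × 0.04 = $85.53
Union dues: $2,138.34 × 0.05 = $106.92
Wage garnishment: $2,138.34 × 0.054 = $115.47
AD&D insurance premium: $156.61
Total deductions = $181.76 + $73.96 + $454.12 + $21.38 + $85.53 + $106.92 + $115.47 + $156.61 = $1,195.75
Net pay = $2,138.34 − $1,195.75 = $942.59

$942.59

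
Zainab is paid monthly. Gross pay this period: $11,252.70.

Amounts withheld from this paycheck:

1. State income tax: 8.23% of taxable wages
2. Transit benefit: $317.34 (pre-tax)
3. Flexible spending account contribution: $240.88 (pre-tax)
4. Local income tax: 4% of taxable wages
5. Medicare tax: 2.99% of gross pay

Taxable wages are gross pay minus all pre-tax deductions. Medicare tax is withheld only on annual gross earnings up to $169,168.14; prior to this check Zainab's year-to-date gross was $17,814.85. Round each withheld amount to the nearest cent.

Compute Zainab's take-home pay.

Flexible spending account contribution: $240.88
Transit benefit: $317.34
Pre-tax total = $240.88 + $317.34 = $558.22
Taxable wages = $11,252.70 − $558.22 = $10,694.48
Local income tax: $10,694.48 × 0.04 = $427.78
State income tax: $10,694.48 × 0.0823 = $880.16
Medicare tax: cap not yet reached, full $11,252.70 is subject → $11,252.70 × 0.0299 = $336.46
Total deductions = $240.88 + $317.34 + $427.78 + $880.16 + $336.46 = $2,202.62
Net pay = $11,252.70 − $2,202.62 = $9,050.08

$9,050.08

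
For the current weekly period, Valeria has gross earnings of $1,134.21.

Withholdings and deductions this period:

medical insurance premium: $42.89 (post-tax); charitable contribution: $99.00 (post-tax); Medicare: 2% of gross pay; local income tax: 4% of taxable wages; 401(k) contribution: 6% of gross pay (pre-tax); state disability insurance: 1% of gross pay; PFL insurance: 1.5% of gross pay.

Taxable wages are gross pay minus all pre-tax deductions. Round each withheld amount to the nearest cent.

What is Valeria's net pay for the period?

$830.59

401(k) contribution: $1,134.21 × 0.06 = $68.05
Taxable wages = $1,134.21 − $68.05 = $1,066.16
Local income tax: $1,066.16 × 0.04 = $42.65
PFL insurance: $1,134.21 × 0.015 = $17.01
Medicare: $1,134.21 × 0.02 = $22.68
State disability insurance: $1,134.21 × 0.01 = $11.34
Charitable contribution: $99.00
Medical insurance premium: $42.89
Total deductions = $68.05 + $42.65 + $17.01 + $22.68 + $11.34 + $99.00 + $42.89 = $303.62
Net pay = $1,134.21 − $303.62 = $830.59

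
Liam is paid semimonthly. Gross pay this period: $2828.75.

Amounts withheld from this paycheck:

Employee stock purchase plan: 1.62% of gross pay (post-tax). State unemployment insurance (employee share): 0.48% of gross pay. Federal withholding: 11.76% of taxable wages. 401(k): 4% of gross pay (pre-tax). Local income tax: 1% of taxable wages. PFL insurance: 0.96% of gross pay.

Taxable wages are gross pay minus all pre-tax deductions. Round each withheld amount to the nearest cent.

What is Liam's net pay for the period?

401(k): $2828.75 × 0.04 = $113.15
Taxable wages = $2828.75 − $113.15 = $2715.60
Local income tax: $2715.60 × 0.01 = $27.16
Federal withholding: $2715.60 × 0.1176 = $319.35
State unemployment insurance (employee share): $2828.75 × 0.0048 = $13.58
PFL insurance: $2828.75 × 0.0096 = $27.16
Employee stock purchase plan: $2828.75 × 0.0162 = $45.83
Total deductions = $113.15 + $27.16 + $319.35 + $13.58 + $27.16 + $45.83 = $546.23
Net pay = $2828.75 − $546.23 = $2282.52

$2282.52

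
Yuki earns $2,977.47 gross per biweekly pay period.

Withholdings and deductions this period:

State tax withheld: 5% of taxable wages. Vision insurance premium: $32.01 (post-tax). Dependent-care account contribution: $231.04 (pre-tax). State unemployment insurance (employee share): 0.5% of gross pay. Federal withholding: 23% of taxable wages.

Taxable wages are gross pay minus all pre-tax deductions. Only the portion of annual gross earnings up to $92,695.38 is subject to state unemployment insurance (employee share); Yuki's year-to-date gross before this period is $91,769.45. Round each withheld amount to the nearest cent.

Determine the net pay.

$1,940.79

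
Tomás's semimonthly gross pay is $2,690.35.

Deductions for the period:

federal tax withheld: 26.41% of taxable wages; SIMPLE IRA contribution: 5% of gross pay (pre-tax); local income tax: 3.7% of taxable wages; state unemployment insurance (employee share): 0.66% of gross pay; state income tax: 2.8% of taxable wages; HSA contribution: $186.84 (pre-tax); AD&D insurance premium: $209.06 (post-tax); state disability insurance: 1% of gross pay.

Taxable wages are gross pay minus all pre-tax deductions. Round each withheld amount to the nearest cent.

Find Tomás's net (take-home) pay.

$1,335.64

HSA contribution: $186.84
SIMPLE IRA contribution: $2,690.35 × 0.05 = $134.52
Pre-tax total = $186.84 + $134.52 = $321.36
Taxable wages = $2,690.35 − $321.36 = $2,368.99
State income tax: $2,368.99 × 0.028 = $66.33
Local income tax: $2,368.99 × 0.037 = $87.65
Federal tax withheld: $2,368.99 × 0.2641 = $625.65
State disability insurance: $2,690.35 × 0.01 = $26.90
State unemployment insurance (employee share): $2,690.35 × 0.0066 = $17.76
AD&D insurance premium: $209.06
Total deductions = $186.84 + $134.52 + $66.33 + $87.65 + $625.65 + $26.90 + $17.76 + $209.06 = $1,354.71
Net pay = $2,690.35 − $1,354.71 = $1,335.64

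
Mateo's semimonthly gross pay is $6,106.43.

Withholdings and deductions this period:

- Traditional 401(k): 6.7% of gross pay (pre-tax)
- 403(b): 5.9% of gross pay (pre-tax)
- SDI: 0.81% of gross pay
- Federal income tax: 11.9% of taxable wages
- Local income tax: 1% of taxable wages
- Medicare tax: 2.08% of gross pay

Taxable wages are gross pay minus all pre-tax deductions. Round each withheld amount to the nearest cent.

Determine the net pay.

$4,472.07

403(b): $6,106.43 × 0.059 = $360.28
Traditional 401(k): $6,106.43 × 0.067 = $409.13
Pre-tax total = $360.28 + $409.13 = $769.41
Taxable wages = $6,106.43 − $769.41 = $5,337.02
Local income tax: $5,337.02 × 0.01 = $53.37
Federal income tax: $5,337.02 × 0.119 = $635.11
Medicare tax: $6,106.43 × 0.0208 = $127.01
SDI: $6,106.43 × 0.0081 = $49.46
Total deductions = $360.28 + $409.13 + $53.37 + $635.11 + $127.01 + $49.46 = $1,634.36
Net pay = $6,106.43 − $1,634.36 = $4,472.07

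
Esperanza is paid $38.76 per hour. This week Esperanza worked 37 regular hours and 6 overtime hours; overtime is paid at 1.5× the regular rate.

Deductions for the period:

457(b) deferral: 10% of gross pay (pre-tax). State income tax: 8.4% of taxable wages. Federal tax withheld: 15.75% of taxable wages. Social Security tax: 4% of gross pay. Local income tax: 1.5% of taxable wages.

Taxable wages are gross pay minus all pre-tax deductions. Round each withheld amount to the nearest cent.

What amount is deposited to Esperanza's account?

Regular pay: 37 × $38.76 = $1,434.12
Overtime pay: 6 × $38.76 × 1.5 = $348.84
Gross pay = $1,434.12 + $348.84 = $1,782.96
457(b) deferral: $1,782.96 × 0.1 = $178.30
Taxable wages = $1,782.96 − $178.30 = $1,604.66
Federal tax withheld: $1,604.66 × 0.1575 = $252.73
Local income tax: $1,604.66 × 0.015 = $24.07
State income tax: $1,604.66 × 0.084 = $134.79
Social Security tax: $1,782.96 × 0.04 = $71.32
Total deductions = $178.30 + $252.73 + $24.07 + $134.79 + $71.32 = $661.21
Net pay = $1,782.96 − $661.21 = $1,121.75

$1,121.75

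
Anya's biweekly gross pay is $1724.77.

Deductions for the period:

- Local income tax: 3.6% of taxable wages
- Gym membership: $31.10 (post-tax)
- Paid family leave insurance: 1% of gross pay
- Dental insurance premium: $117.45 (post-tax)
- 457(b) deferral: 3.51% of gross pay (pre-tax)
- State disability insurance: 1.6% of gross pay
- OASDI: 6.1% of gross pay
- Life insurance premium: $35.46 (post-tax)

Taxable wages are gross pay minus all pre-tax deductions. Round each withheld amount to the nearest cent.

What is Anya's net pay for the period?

$1270.25

457(b) deferral: $1724.77 × 0.0351 = $60.54
Taxable wages = $1724.77 − $60.54 = $1664.23
Local income tax: $1664.23 × 0.036 = $59.91
State disability insurance: $1724.77 × 0.016 = $27.60
OASDI: $1724.77 × 0.061 = $105.21
Paid family leave insurance: $1724.77 × 0.01 = $17.25
Gym membership: $31.10
Life insurance premium: $35.46
Dental insurance premium: $117.45
Total deductions = $60.54 + $59.91 + $27.60 + $105.21 + $17.25 + $31.10 + $35.46 + $117.45 = $454.52
Net pay = $1724.77 − $454.52 = $1270.25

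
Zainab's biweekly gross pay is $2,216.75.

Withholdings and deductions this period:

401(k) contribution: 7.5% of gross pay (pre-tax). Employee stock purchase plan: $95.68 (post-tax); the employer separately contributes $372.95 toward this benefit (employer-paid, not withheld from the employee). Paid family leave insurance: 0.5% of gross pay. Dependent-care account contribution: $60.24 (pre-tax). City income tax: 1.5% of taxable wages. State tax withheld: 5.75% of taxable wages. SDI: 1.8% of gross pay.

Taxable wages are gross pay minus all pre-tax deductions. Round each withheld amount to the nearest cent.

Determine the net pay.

$1,699.30

Dependent-care account contribution: $60.24
401(k) contribution: $2,216.75 × 0.075 = $166.26
Pre-tax total = $60.24 + $166.26 = $226.50
Taxable wages = $2,216.75 − $226.50 = $1,990.25
City income tax: $1,990.25 × 0.015 = $29.85
State tax withheld: $1,990.25 × 0.0575 = $114.44
Paid family leave insurance: $2,216.75 × 0.005 = $11.08
SDI: $2,216.75 × 0.018 = $39.90
Employee stock purchase plan: $95.68
(Employer's $372.95 toward employee stock purchase plan is not withheld from the employee.)
Total deductions = $60.24 + $166.26 + $29.85 + $114.44 + $11.08 + $39.90 + $95.68 = $517.45
Net pay = $2,216.75 − $517.45 = $1,699.30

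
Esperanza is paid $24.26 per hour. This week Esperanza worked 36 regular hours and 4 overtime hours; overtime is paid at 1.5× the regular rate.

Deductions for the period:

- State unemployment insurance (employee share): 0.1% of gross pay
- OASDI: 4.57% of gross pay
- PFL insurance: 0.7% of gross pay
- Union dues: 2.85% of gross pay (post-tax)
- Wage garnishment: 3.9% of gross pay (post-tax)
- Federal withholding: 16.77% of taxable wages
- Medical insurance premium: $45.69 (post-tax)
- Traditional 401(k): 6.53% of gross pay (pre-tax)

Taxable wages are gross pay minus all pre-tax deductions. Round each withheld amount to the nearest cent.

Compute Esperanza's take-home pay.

$623.49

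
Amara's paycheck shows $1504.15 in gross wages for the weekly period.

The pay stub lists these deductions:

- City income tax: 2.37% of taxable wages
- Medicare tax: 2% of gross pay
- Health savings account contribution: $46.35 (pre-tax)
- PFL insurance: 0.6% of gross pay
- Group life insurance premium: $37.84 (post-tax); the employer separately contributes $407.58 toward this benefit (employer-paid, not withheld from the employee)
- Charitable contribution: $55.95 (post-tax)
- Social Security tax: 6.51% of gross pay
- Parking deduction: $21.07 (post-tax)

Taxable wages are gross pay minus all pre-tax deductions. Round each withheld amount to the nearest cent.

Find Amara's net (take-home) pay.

$1171.37

Health savings account contribution: $46.35
Taxable wages = $1504.15 − $46.35 = $1457.80
City income tax: $1457.80 × 0.0237 = $34.55
Medicare tax: $1504.15 × 0.02 = $30.08
PFL insurance: $1504.15 × 0.006 = $9.02
Social Security tax: $1504.15 × 0.0651 = $97.92
Charitable contribution: $55.95
Parking deduction: $21.07
Group life insurance premium: $37.84
(Employer's $407.58 toward group life insurance premium is not withheld from the employee.)
Total deductions = $46.35 + $34.55 + $30.08 + $9.02 + $97.92 + $55.95 + $21.07 + $37.84 = $332.78
Net pay = $1504.15 − $332.78 = $1171.37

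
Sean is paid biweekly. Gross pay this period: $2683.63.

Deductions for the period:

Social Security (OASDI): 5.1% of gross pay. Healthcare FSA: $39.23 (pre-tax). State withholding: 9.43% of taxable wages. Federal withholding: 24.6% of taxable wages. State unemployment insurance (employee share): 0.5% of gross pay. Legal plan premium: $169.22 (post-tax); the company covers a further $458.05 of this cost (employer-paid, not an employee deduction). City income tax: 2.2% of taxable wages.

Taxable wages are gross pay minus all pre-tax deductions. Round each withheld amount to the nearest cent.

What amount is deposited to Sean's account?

Healthcare FSA: $39.23
Taxable wages = $2683.63 − $39.23 = $2644.40
Federal withholding: $2644.40 × 0.246 = $650.52
State withholding: $2644.40 × 0.0943 = $249.37
City income tax: $2644.40 × 0.022 = $58.18
Social Security (OASDI): $2683.63 × 0.051 = $136.87
State unemployment insurance (employee share): $2683.63 × 0.005 = $13.42
Legal plan premium: $169.22
(Employer's $458.05 toward legal plan premium is not withheld from the employee.)
Total deductions = $39.23 + $650.52 + $249.37 + $58.18 + $136.87 + $13.42 + $169.22 = $1316.81
Net pay = $2683.63 − $1316.81 = $1366.82

$1366.82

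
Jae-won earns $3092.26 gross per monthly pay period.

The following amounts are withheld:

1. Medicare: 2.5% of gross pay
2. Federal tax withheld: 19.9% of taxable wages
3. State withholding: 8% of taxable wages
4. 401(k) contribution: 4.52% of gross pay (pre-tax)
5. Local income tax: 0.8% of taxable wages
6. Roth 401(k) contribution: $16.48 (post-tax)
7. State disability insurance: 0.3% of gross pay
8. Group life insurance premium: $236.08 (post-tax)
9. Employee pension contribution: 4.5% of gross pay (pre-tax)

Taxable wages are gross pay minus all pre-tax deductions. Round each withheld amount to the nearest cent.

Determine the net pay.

$1666.76

Employee pension contribution: $3092.26 × 0.045 = $139.15
401(k) contribution: $3092.26 × 0.0452 = $139.77
Pre-tax total = $139.15 + $139.77 = $278.92
Taxable wages = $3092.26 − $278.92 = $2813.34
Local income tax: $2813.34 × 0.008 = $22.51
State withholding: $2813.34 × 0.08 = $225.07
Federal tax withheld: $2813.34 × 0.199 = $559.85
Medicare: $3092.26 × 0.025 = $77.31
State disability insurance: $3092.26 × 0.003 = $9.28
Group life insurance premium: $236.08
Roth 401(k) contribution: $16.48
Total deductions = $139.15 + $139.77 + $22.51 + $225.07 + $559.85 + $77.31 + $9.28 + $236.08 + $16.48 = $1425.50
Net pay = $3092.26 − $1425.50 = $1666.76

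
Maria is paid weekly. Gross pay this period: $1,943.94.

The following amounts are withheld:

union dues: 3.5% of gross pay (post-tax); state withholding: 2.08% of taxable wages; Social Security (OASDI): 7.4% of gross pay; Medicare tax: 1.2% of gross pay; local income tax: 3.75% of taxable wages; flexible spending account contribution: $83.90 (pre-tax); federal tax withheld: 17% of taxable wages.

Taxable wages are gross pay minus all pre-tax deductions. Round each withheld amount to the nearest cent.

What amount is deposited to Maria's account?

$1,200.17

Flexible spending account contribution: $83.90
Taxable wages = $1,943.94 − $83.90 = $1,860.04
Local income tax: $1,860.04 × 0.0375 = $69.75
State withholding: $1,860.04 × 0.0208 = $38.69
Federal tax withheld: $1,860.04 × 0.17 = $316.21
Medicare tax: $1,943.94 × 0.012 = $23.33
Social Security (OASDI): $1,943.94 × 0.074 = $143.85
Union dues: $1,943.94 × 0.035 = $68.04
Total deductions = $83.90 + $69.75 + $38.69 + $316.21 + $23.33 + $143.85 + $68.04 = $743.77
Net pay = $1,943.94 − $743.77 = $1,200.17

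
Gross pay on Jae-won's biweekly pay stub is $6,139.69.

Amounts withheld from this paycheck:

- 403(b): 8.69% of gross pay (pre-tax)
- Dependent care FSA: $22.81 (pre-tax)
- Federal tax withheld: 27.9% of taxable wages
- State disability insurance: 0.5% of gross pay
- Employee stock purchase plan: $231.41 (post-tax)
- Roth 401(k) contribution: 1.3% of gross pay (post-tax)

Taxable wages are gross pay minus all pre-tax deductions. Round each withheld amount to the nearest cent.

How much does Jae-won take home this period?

403(b): $6,139.69 × 0.0869 = $533.54
Dependent care FSA: $22.81
Pre-tax total = $533.54 + $22.81 = $556.35
Taxable wages = $6,139.69 − $556.35 = $5,583.34
Federal tax withheld: $5,583.34 × 0.279 = $1,557.75
State disability insurance: $6,139.69 × 0.005 = $30.70
Employee stock purchase plan: $231.41
Roth 401(k) contribution: $6,139.69 × 0.013 = $79.82
Total deductions = $533.54 + $22.81 + $1,557.75 + $30.70 + $231.41 + $79.82 = $2,456.03
Net pay = $6,139.69 − $2,456.03 = $3,683.66

$3,683.66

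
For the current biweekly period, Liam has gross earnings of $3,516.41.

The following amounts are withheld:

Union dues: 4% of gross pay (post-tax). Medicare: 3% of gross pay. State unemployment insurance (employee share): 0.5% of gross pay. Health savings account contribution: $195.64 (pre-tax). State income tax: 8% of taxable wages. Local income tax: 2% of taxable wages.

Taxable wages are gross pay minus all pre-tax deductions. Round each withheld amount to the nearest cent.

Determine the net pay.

$2,724.96

Health savings account contribution: $195.64
Taxable wages = $3,516.41 − $195.64 = $3,320.77
State income tax: $3,320.77 × 0.08 = $265.66
Local income tax: $3,320.77 × 0.02 = $66.42
Medicare: $3,516.41 × 0.03 = $105.49
State unemployment insurance (employee share): $3,516.41 × 0.005 = $17.58
Union dues: $3,516.41 × 0.04 = $140.66
Total deductions = $195.64 + $265.66 + $66.42 + $105.49 + $17.58 + $140.66 = $791.45
Net pay = $3,516.41 − $791.45 = $2,724.96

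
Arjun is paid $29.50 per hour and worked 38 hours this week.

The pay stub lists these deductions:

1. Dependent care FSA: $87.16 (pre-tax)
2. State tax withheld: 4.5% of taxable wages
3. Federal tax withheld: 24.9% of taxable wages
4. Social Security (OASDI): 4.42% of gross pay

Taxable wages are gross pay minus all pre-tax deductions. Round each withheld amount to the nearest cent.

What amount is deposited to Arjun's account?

Gross pay: 38 × $29.50 = $1,121.00
Dependent care FSA: $87.16
Taxable wages = $1,121.00 − $87.16 = $1,033.84
State tax withheld: $1,033.84 × 0.045 = $46.52
Federal tax withheld: $1,033.84 × 0.249 = $257.43
Social Security (OASDI): $1,121.00 × 0.0442 = $49.55
Total deductions = $87.16 + $46.52 + $257.43 + $49.55 = $440.66
Net pay = $1,121.00 − $440.66 = $680.34

$680.34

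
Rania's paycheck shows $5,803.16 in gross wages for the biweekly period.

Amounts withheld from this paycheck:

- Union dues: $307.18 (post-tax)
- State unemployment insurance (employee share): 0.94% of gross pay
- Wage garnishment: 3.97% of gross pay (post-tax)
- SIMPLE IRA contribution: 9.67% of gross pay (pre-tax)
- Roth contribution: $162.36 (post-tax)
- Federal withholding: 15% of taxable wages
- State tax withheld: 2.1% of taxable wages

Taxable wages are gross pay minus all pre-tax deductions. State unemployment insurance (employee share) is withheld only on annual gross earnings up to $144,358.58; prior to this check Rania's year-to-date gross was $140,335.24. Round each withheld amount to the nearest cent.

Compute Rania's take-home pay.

SIMPLE IRA contribution: $5,803.16 × 0.0967 = $561.17
Taxable wages = $5,803.16 − $561.17 = $5,241.99
Federal withholding: $5,241.99 × 0.15 = $786.30
State tax withheld: $5,241.99 × 0.021 = $110.08
State unemployment insurance (employee share): only $144,358.58 − $140,335.24 = $4,023.34 of this check is subject → $4,023.34 × 0.0094 = $37.82
Union dues: $307.18
Roth contribution: $162.36
Wage garnishment: $5,803.16 × 0.0397 = $230.39
Total deductions = $561.17 + $786.30 + $110.08 + $37.82 + $307.18 + $162.36 + $230.39 = $2,195.30
Net pay = $5,803.16 − $2,195.30 = $3,607.86

$3,607.86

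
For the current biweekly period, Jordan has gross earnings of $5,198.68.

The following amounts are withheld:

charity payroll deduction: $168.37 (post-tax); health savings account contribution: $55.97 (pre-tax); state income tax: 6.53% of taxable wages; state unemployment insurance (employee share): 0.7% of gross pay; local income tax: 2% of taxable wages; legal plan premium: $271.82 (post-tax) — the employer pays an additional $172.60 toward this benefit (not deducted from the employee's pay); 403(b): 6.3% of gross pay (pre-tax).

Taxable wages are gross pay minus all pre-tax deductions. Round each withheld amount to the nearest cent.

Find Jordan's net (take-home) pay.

$3,927.88

Health savings account contribution: $55.97
403(b): $5,198.68 × 0.063 = $327.52
Pre-tax total = $55.97 + $327.52 = $383.49
Taxable wages = $5,198.68 − $383.49 = $4,815.19
Local income tax: $4,815.19 × 0.02 = $96.30
State income tax: $4,815.19 × 0.0653 = $314.43
State unemployment insurance (employee share): $5,198.68 × 0.007 = $36.39
Charity payroll deduction: $168.37
Legal plan premium: $271.82
(Employer's $172.60 toward legal plan premium is not withheld from the employee.)
Total deductions = $55.97 + $327.52 + $96.30 + $314.43 + $36.39 + $168.37 + $271.82 = $1,270.80
Net pay = $5,198.68 − $1,270.80 = $3,927.88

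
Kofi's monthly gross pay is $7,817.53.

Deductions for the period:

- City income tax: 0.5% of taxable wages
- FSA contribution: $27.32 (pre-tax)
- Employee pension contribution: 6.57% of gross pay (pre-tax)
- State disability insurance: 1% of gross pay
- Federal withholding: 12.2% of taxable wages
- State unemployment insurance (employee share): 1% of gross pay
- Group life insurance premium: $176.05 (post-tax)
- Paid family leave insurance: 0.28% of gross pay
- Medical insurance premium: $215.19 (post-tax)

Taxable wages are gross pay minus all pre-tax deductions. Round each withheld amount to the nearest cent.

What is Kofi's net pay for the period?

$5,782.98

Employee pension contribution: $7,817.53 × 0.0657 = $513.61
FSA contribution: $27.32
Pre-tax total = $513.61 + $27.32 = $540.93
Taxable wages = $7,817.53 − $540.93 = $7,276.60
Federal withholding: $7,276.60 × 0.122 = $887.75
City income tax: $7,276.60 × 0.005 = $36.38
State unemployment insurance (employee share): $7,817.53 × 0.01 = $78.18
Paid family leave insurance: $7,817.53 × 0.0028 = $21.89
State disability insurance: $7,817.53 × 0.01 = $78.18
Medical insurance premium: $215.19
Group life insurance premium: $176.05
Total deductions = $513.61 + $27.32 + $887.75 + $36.38 + $78.18 + $21.89 + $78.18 + $215.19 + $176.05 = $2,034.55
Net pay = $7,817.53 − $2,034.55 = $5,782.98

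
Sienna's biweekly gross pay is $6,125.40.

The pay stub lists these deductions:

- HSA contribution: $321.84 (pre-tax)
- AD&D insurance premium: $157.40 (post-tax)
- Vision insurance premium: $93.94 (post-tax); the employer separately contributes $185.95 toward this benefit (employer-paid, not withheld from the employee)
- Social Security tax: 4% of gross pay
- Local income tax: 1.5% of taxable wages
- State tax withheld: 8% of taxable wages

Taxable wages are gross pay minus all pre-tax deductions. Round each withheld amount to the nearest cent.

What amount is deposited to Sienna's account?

HSA contribution: $321.84
Taxable wages = $6,125.40 − $321.84 = $5,803.56
Local income tax: $5,803.56 × 0.015 = $87.05
State tax withheld: $5,803.56 × 0.08 = $464.28
Social Security tax: $6,125.40 × 0.04 = $245.02
AD&D insurance premium: $157.40
Vision insurance premium: $93.94
(Employer's $185.95 toward vision insurance premium is not withheld from the employee.)
Total deductions = $321.84 + $87.05 + $464.28 + $245.02 + $157.40 + $93.94 = $1,369.53
Net pay = $6,125.40 − $1,369.53 = $4,755.87

$4,755.87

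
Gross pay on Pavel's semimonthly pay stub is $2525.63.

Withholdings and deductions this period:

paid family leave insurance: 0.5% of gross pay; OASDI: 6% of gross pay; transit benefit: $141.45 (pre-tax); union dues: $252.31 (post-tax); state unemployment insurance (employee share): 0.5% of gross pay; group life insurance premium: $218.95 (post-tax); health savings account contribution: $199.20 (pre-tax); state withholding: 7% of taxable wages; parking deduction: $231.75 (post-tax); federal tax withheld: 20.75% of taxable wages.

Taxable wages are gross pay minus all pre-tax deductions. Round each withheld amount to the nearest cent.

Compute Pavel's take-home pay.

Transit benefit: $141.45
Health savings account contribution: $199.20
Pre-tax total = $141.45 + $199.20 = $340.65
Taxable wages = $2525.63 − $340.65 = $2184.98
Federal tax withheld: $2184.98 × 0.2075 = $453.38
State withholding: $2184.98 × 0.07 = $152.95
State unemployment insurance (employee share): $2525.63 × 0.005 = $12.63
Paid family leave insurance: $2525.63 × 0.005 = $12.63
OASDI: $2525.63 × 0.06 = $151.54
Parking deduction: $231.75
Union dues: $252.31
Group life insurance premium: $218.95
Total deductions = $141.45 + $199.20 + $453.38 + $152.95 + $12.63 + $12.63 + $151.54 + $231.75 + $252.31 + $218.95 = $1826.79
Net pay = $2525.63 − $1826.79 = $698.84

$698.84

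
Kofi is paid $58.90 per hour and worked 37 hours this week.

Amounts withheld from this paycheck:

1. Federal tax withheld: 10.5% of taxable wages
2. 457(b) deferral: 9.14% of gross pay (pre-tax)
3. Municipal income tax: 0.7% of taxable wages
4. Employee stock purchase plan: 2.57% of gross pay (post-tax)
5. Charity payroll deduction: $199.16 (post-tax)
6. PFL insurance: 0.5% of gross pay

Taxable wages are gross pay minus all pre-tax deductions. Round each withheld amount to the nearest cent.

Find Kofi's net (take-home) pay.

Gross pay: 37 × $58.90 = $2,179.30
457(b) deferral: $2,179.30 × 0.0914 = $199.19
Taxable wages = $2,179.30 − $199.19 = $1,980.11
Municipal income tax: $1,980.11 × 0.007 = $13.86
Federal tax withheld: $1,980.11 × 0.105 = $207.91
PFL insurance: $2,179.30 × 0.005 = $10.90
Charity payroll deduction: $199.16
Employee stock purchase plan: $2,179.30 × 0.0257 = $56.01
Total deductions = $199.19 + $13.86 + $207.91 + $10.90 + $199.16 + $56.01 = $687.03
Net pay = $2,179.30 − $687.03 = $1,492.27

$1,492.27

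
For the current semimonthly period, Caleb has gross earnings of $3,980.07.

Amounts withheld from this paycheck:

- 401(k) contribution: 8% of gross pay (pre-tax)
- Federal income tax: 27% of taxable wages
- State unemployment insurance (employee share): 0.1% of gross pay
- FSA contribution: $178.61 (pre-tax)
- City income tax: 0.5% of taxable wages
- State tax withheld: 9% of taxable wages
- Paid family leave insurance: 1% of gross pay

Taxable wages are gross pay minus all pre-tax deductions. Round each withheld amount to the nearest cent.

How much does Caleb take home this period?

FSA contribution: $178.61
401(k) contribution: $3,980.07 × 0.08 = $318.41
Pre-tax total = $178.61 + $318.41 = $497.02
Taxable wages = $3,980.07 − $497.02 = $3,483.05
City income tax: $3,483.05 × 0.005 = $17.42
Federal income tax: $3,483.05 × 0.27 = $940.42
State tax withheld: $3,483.05 × 0.09 = $313.47
Paid family leave insurance: $3,980.07 × 0.01 = $39.80
State unemployment insurance (employee share): $3,980.07 × 0.001 = $3.98
Total deductions = $178.61 + $318.41 + $17.42 + $940.42 + $313.47 + $39.80 + $3.98 = $1,812.11
Net pay = $3,980.07 − $1,812.11 = $2,167.96

$2,167.96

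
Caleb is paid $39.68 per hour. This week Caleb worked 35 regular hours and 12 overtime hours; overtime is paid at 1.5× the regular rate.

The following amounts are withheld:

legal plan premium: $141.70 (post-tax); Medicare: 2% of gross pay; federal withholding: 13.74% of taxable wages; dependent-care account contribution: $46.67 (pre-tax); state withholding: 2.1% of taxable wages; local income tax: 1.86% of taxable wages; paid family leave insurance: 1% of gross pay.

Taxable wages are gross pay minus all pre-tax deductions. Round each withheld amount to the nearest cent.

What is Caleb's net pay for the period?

$1,487.60

Regular pay: 35 × $39.68 = $1,388.80
Overtime pay: 12 × $39.68 × 1.5 = $714.24
Gross pay = $1,388.80 + $714.24 = $2,103.04
Dependent-care account contribution: $46.67
Taxable wages = $2,103.04 − $46.67 = $2,056.37
State withholding: $2,056.37 × 0.021 = $43.18
Local income tax: $2,056.37 × 0.0186 = $38.25
Federal withholding: $2,056.37 × 0.1374 = $282.55
Paid family leave insurance: $2,103.04 × 0.01 = $21.03
Medicare: $2,103.04 × 0.02 = $42.06
Legal plan premium: $141.70
Total deductions = $46.67 + $43.18 + $38.25 + $282.55 + $21.03 + $42.06 + $141.70 = $615.44
Net pay = $2,103.04 − $615.44 = $1,487.60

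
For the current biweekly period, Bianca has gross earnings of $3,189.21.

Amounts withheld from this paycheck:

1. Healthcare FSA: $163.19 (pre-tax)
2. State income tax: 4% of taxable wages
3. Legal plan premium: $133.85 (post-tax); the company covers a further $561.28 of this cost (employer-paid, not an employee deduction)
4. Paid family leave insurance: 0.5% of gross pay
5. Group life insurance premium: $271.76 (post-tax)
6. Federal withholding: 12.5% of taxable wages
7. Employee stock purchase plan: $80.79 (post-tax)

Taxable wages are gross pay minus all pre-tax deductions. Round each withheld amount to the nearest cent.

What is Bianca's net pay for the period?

$2,024.38

Healthcare FSA: $163.19
Taxable wages = $3,189.21 − $163.19 = $3,026.02
State income tax: $3,026.02 × 0.04 = $121.04
Federal withholding: $3,026.02 × 0.125 = $378.25
Paid family leave insurance: $3,189.21 × 0.005 = $15.95
Group life insurance premium: $271.76
Employee stock purchase plan: $80.79
Legal plan premium: $133.85
(Employer's $561.28 toward legal plan premium is not withheld from the employee.)
Total deductions = $163.19 + $121.04 + $378.25 + $15.95 + $271.76 + $80.79 + $133.85 = $1,164.83
Net pay = $3,189.21 − $1,164.83 = $2,024.38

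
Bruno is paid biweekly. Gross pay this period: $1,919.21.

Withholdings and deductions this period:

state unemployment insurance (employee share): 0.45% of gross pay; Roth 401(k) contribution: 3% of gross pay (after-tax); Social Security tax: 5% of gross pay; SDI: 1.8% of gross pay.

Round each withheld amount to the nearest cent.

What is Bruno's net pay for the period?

SDI: $1,919.21 × 0.018 = $34.55
Social Security tax: $1,919.21 × 0.05 = $95.96
State unemployment insurance (employee share): $1,919.21 × 0.0045 = $8.64
Roth 401(k) contribution: $1,919.21 × 0.03 = $57.58
Total deductions = $34.55 + $95.96 + $8.64 + $57.58 = $196.73
Net pay = $1,919.21 − $196.73 = $1,722.48

$1,722.48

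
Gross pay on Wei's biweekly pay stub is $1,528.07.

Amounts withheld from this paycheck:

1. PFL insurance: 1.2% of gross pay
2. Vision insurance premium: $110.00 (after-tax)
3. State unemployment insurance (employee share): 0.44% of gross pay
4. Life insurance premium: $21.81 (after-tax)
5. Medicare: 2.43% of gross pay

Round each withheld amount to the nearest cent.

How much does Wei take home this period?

$1,334.07

PFL insurance: $1,528.07 × 0.012 = $18.34
Medicare: $1,528.07 × 0.0243 = $37.13
State unemployment insurance (employee share): $1,528.07 × 0.0044 = $6.72
Life insurance premium: $21.81
Vision insurance premium: $110.00
Total deductions = $18.34 + $37.13 + $6.72 + $21.81 + $110.00 = $194.00
Net pay = $1,528.07 − $194.00 = $1,334.07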